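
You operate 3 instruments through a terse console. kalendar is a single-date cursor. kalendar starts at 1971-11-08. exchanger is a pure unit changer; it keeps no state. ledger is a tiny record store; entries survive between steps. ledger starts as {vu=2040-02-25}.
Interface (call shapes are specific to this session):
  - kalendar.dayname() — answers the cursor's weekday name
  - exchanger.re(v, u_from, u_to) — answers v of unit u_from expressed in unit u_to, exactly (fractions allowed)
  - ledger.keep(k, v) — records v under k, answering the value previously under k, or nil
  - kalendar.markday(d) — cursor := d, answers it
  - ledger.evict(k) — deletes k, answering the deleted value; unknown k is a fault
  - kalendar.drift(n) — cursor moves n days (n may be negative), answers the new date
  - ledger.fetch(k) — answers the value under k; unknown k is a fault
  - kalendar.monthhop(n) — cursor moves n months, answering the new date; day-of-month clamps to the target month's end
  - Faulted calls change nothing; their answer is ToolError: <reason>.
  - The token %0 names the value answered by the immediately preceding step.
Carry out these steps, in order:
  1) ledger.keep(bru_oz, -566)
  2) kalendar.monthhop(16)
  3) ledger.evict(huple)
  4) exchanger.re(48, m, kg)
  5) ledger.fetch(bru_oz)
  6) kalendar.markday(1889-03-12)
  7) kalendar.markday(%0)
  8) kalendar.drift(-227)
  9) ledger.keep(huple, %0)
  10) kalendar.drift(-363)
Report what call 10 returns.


% ledger.keep k=bru_oz v=-566
[out] nil
% kalendar.monthhop n=16
[out] 1973-03-08
% ledger.evict k=huple
[out] ToolError: no such key huple
% exchanger.re v=48 u_from=m u_to=kg
[out] ToolError: incompatible units
% ledger.fetch k=bru_oz
[out] -566
% kalendar.markday d=1889-03-12
[out] 1889-03-12
% kalendar.markday d=%0
[out] 1889-03-12
% kalendar.drift n=-227
[out] 1888-07-28
% ledger.keep k=huple v=%0
[out] nil
% kalendar.drift n=-363
[out] 1887-07-31

Answer: 1887-07-31


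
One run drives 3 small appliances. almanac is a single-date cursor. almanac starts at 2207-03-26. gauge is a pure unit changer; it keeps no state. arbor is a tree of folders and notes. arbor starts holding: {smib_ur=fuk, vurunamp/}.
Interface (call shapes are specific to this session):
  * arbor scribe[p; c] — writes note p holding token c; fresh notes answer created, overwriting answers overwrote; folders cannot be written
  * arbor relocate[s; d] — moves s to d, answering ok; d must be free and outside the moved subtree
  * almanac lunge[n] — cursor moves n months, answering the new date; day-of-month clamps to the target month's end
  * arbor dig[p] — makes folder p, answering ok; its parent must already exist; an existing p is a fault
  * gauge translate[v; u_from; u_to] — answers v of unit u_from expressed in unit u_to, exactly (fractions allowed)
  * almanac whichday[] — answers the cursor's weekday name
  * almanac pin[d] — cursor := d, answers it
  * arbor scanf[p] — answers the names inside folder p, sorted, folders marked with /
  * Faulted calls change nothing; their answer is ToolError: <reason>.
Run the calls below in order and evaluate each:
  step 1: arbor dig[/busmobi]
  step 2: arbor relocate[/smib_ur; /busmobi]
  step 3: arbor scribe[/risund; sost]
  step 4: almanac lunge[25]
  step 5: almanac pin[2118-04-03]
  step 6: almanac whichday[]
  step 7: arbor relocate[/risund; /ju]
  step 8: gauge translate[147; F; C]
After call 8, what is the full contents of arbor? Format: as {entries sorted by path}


·→ arbor dig(p: /busmobi)
·← ok
·→ arbor relocate(s: /smib_ur, d: /busmobi)
·← ToolError: exists
·→ arbor scribe(p: /risund, c: sost)
·← created
·→ almanac lunge(n: 25)
·← 2209-04-26
·→ almanac pin(d: 2118-04-03)
·← 2118-04-03
·→ almanac whichday()
·← Sunday
·→ arbor relocate(s: /risund, d: /ju)
·← ok
·→ gauge translate(v: 147, u_from: F, u_to: C)
·← 575/9

Answer: {busmobi/, ju=sost, smib_ur=fuk, vurunamp/}


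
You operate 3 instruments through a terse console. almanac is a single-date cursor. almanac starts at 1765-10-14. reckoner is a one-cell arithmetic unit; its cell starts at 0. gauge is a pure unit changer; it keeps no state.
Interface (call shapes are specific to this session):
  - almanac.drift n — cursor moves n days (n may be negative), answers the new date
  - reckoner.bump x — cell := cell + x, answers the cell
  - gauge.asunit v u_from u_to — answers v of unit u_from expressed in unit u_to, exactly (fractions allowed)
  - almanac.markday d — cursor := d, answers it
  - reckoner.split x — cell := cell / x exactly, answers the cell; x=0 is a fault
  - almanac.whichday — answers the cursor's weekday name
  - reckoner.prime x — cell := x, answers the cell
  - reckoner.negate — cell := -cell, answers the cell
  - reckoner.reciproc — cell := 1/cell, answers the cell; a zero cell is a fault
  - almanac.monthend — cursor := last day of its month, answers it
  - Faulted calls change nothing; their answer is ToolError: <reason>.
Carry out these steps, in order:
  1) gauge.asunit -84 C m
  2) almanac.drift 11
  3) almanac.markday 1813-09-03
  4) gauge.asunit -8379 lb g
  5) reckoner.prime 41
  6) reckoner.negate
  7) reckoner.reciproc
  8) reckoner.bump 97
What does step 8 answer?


[in] gauge.asunit v: -84 u_from: C u_to: m
:: ToolError: incompatible units
[in] almanac.drift n: 11
:: 1765-10-25
[in] almanac.markday d: 1813-09-03
:: 1813-09-03
[in] gauge.asunit v: -8379 u_from: lb u_to: g
:: -380065046823/100000
[in] reckoner.prime x: 41
:: 41
[in] reckoner.negate
:: -41
[in] reckoner.reciproc
:: -1/41
[in] reckoner.bump x: 97
:: 3976/41

Answer: 3976/41


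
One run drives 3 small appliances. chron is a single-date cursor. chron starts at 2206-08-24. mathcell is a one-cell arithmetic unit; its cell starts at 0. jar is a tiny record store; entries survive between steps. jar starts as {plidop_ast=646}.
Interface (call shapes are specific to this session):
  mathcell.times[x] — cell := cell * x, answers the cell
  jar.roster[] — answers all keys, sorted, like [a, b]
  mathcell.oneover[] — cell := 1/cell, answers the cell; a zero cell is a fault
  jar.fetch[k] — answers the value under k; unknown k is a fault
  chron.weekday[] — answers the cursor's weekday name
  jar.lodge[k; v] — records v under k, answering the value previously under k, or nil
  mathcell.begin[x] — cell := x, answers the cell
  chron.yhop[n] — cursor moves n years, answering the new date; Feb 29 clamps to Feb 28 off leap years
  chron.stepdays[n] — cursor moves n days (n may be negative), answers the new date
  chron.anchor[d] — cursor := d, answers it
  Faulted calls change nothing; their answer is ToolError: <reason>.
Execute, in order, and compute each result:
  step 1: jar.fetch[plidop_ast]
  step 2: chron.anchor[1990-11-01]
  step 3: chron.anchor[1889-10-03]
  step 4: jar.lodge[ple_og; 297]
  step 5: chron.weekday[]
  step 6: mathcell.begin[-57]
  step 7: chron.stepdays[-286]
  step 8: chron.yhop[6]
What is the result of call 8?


Answer: 1894-12-21

Derivation:
I use fetch with k→plidop_ast, — result: 646.
Calling anchor with d→1990-11-01, and get 1990-11-01.
I run anchor with d→1889-10-03, and see 1889-10-03.
I invoke lodge with k→ple_og, v→297, — result: nil.
Calling weekday, and get Thursday.
I run begin with x→-57, and see -57.
I try stepdays with n→-286, and get 1888-12-21.
I try yhop with n→6, and observe 1894-12-21.


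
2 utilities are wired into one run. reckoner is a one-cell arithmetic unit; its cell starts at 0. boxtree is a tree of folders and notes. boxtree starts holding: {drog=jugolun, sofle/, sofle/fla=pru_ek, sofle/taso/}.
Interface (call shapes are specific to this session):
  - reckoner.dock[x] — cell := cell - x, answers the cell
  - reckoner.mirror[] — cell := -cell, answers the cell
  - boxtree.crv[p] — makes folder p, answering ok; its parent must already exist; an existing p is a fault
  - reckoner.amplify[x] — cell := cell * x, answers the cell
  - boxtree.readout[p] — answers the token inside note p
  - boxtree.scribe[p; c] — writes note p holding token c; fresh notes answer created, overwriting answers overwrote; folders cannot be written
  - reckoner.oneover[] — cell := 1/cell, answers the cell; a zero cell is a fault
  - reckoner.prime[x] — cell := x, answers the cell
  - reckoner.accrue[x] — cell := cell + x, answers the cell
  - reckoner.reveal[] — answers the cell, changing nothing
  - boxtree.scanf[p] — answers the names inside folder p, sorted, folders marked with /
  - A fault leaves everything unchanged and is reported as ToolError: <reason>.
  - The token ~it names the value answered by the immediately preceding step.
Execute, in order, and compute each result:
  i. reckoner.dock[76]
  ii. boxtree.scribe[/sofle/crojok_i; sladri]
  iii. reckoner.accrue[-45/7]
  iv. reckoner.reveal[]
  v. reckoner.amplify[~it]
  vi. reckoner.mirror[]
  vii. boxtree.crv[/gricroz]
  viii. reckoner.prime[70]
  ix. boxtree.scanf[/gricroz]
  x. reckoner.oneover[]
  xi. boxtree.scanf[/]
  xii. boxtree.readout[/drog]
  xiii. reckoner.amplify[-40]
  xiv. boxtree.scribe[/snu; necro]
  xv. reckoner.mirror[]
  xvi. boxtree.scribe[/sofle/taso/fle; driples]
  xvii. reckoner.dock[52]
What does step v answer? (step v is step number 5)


Answer: 332929/49

Derivation:
Do: reckoner.dock[x→76]
See: -76
Do: boxtree.scribe[p→/sofle/crojok_i; c→sladri]
See: created
Do: reckoner.accrue[x→-45/7]
See: -577/7
Do: reckoner.reveal[]
See: -577/7
Do: reckoner.amplify[x→~it]
See: 332929/49
Do: reckoner.mirror[]
See: -332929/49
Do: boxtree.crv[p→/gricroz]
See: ok
Do: reckoner.prime[x→70]
See: 70
Do: boxtree.scanf[p→/gricroz]
See: []
Do: reckoner.oneover[]
See: 1/70
Do: boxtree.scanf[p→/]
See: [drog, gricroz/, sofle/]
Do: boxtree.readout[p→/drog]
See: jugolun
Do: reckoner.amplify[x→-40]
See: -4/7
Do: boxtree.scribe[p→/snu; c→necro]
See: created
Do: reckoner.mirror[]
See: 4/7
Do: boxtree.scribe[p→/sofle/taso/fle; c→driples]
See: created
Do: reckoner.dock[x→52]
See: -360/7


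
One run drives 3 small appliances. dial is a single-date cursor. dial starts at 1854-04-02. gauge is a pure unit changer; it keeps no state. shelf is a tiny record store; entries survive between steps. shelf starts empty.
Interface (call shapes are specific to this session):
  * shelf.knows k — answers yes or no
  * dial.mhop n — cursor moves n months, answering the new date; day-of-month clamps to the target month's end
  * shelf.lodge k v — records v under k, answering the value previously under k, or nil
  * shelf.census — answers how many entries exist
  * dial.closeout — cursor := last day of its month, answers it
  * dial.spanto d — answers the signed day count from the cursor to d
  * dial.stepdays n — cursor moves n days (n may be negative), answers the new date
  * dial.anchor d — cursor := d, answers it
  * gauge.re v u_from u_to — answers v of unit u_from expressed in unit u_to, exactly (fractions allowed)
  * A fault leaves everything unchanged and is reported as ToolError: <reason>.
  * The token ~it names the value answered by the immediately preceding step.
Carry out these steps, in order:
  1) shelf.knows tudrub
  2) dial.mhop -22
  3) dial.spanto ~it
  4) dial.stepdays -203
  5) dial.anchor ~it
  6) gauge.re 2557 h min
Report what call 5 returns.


[in] knows k='tudrub'
= no
[in] mhop n='-22'
= 1852-06-02
[in] spanto d='~it'
= 0
[in] stepdays n='-203'
= 1851-11-12
[in] anchor d='~it'
= 1851-11-12
[in] re v='2557' u_from='h' u_to='min'
= 153420

Answer: 1851-11-12


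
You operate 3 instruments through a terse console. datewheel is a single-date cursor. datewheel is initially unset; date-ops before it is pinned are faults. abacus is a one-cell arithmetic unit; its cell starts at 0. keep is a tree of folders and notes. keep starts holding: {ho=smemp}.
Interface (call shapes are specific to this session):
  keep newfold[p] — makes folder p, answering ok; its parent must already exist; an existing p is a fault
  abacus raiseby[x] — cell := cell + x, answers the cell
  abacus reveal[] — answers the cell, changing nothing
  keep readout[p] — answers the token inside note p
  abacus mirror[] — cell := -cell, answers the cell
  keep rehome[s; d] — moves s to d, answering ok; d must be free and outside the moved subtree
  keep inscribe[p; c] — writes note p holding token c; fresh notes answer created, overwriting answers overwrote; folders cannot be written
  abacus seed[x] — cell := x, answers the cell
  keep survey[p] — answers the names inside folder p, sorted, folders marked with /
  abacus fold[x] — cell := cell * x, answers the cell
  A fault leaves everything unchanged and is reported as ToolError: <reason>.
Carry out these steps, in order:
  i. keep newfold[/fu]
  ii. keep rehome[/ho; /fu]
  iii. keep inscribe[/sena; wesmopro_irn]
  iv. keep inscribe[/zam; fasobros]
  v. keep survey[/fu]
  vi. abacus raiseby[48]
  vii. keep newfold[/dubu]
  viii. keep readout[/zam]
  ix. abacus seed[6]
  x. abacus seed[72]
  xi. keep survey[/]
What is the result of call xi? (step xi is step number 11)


Now I run keep newfold on p→/fu, and see ok.
Using keep rehome on s→/ho, d→/fu, and see ToolError: exists.
Now I run keep inscribe on p→/sena, c→wesmopro_irn, giving created.
I use keep inscribe on p→/zam, c→fasobros, yielding created.
Calling keep survey on p→/fu, and see [].
I run abacus raiseby on x→48, yielding 48.
Calling keep newfold on p→/dubu, and see ok.
I run keep readout on p→/zam, and observe fasobros.
I run abacus seed on x→6, → 6.
I invoke abacus seed on x→72, and observe 72.
Then keep survey on p→/, yielding [dubu/, fu/, ho, sena, zam].

Answer: [dubu/, fu/, ho, sena, zam]


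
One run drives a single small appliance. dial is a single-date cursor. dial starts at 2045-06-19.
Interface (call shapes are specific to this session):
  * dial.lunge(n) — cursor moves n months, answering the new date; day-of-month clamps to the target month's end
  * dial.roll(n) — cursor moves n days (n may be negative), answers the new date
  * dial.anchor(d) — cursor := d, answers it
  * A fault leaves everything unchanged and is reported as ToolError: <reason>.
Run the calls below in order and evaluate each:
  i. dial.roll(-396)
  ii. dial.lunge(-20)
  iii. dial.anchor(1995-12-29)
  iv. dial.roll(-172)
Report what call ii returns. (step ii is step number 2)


! 1. dial.roll(n: -396) == 2044-05-19
! 2. dial.lunge(n: -20) == 2042-09-19
! 3. dial.anchor(d: 1995-12-29) == 1995-12-29
! 4. dial.roll(n: -172) == 1995-07-10

Answer: 2042-09-19


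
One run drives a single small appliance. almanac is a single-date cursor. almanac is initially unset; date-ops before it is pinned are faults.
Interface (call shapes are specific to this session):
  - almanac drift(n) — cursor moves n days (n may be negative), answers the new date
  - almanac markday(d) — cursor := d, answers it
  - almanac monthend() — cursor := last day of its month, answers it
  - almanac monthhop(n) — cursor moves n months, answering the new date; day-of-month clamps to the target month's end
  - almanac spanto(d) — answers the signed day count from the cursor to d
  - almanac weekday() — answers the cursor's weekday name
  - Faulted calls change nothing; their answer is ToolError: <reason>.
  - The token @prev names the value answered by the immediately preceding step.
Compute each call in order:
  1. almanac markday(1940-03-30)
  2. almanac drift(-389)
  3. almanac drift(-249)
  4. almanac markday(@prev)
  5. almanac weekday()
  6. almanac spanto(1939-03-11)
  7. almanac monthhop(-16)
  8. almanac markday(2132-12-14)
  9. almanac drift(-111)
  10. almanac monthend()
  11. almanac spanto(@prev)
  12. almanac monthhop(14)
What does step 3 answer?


Answer: 1938-07-01

Derivation:
I invoke almanac markday using 1940-03-30: 1940-03-30.
Invoking almanac drift using -389, which returns 1939-03-07.
I run almanac drift using -249, which returns 1938-07-01.
I invoke almanac markday using @prev, giving 1938-07-01.
I use almanac weekday, and get Friday.
Next I call almanac spanto using 1939-03-11: 253.
Invoking almanac monthhop using -16: 1937-03-01.
I try almanac markday using 2132-12-14, yielding 2132-12-14.
Next I call almanac drift using -111: 2132-08-25.
I call almanac monthend, giving 2132-08-31.
I call almanac spanto using @prev, which returns 0.
Then almanac monthhop using 14, → 2133-10-31.


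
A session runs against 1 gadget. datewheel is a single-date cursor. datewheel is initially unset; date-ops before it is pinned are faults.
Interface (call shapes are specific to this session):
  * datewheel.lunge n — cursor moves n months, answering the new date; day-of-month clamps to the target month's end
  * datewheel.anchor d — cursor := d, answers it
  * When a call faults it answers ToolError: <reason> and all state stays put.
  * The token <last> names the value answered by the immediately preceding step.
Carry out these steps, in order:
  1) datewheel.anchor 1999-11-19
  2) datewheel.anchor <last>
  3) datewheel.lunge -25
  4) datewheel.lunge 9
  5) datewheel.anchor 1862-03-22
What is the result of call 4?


Answer: 1998-07-19

Derivation:
> datewheel.anchor d: 1999-11-19
[out] 1999-11-19
> datewheel.anchor d: <last>
[out] 1999-11-19
> datewheel.lunge n: -25
[out] 1997-10-19
> datewheel.lunge n: 9
[out] 1998-07-19
> datewheel.anchor d: 1862-03-22
[out] 1862-03-22


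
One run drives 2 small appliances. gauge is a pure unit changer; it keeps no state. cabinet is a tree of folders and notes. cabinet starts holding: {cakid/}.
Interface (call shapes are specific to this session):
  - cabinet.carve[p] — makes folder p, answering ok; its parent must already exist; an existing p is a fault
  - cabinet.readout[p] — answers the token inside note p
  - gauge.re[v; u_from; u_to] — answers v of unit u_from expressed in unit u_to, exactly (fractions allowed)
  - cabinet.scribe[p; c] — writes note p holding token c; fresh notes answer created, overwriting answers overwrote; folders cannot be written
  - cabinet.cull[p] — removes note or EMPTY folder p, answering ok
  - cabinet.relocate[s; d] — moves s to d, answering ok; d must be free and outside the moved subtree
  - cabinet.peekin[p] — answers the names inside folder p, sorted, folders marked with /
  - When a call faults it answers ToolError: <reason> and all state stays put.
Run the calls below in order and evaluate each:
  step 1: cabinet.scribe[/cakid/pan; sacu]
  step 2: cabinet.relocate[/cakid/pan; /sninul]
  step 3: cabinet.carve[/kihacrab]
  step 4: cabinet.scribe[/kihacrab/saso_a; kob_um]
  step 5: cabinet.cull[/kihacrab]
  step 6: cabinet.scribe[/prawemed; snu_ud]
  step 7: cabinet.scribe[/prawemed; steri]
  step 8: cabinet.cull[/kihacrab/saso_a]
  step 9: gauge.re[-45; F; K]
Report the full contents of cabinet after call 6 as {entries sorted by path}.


I run cabinet.scribe with /cakid/pan, sacu: created.
I run cabinet.relocate with /cakid/pan, /sninul, and get ok.
Then cabinet.carve with /kihacrab, which returns ok.
I run cabinet.scribe with /kihacrab/saso_a, kob_um, — result: created.
Now I run cabinet.cull with /kihacrab, giving ToolError: not empty.
I try cabinet.scribe with /prawemed, snu_ud, and see created.
Then cabinet.scribe with /prawemed, steri, → overwrote.
Then cabinet.cull with /kihacrab/saso_a, and see ok.
Invoking gauge.re with -45, F, K, giving 41467/180.

Answer: {cakid/, kihacrab/, kihacrab/saso_a=kob_um, prawemed=snu_ud, sninul=sacu}


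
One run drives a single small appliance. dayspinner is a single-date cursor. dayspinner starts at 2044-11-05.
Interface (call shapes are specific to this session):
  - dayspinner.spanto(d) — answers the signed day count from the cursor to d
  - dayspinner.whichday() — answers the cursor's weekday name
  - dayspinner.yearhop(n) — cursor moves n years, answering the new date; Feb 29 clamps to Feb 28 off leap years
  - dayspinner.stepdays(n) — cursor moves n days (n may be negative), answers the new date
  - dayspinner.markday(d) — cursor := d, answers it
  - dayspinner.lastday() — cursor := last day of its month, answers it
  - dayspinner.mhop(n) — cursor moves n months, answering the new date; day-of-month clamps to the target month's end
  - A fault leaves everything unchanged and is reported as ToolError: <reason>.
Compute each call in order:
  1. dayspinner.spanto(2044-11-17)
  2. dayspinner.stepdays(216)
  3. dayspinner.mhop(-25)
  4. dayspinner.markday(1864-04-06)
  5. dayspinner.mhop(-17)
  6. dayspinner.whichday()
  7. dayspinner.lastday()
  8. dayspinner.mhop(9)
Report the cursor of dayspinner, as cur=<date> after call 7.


Answer: cur=1862-11-30

Derivation:
CALL spanto[d→2044-11-17]
RET  12
CALL stepdays[n→216]
RET  2045-06-09
CALL mhop[n→-25]
RET  2043-05-09
CALL markday[d→1864-04-06]
RET  1864-04-06
CALL mhop[n→-17]
RET  1862-11-06
CALL whichday[]
RET  Thursday
CALL lastday[]
RET  1862-11-30
CALL mhop[n→9]
RET  1863-08-30


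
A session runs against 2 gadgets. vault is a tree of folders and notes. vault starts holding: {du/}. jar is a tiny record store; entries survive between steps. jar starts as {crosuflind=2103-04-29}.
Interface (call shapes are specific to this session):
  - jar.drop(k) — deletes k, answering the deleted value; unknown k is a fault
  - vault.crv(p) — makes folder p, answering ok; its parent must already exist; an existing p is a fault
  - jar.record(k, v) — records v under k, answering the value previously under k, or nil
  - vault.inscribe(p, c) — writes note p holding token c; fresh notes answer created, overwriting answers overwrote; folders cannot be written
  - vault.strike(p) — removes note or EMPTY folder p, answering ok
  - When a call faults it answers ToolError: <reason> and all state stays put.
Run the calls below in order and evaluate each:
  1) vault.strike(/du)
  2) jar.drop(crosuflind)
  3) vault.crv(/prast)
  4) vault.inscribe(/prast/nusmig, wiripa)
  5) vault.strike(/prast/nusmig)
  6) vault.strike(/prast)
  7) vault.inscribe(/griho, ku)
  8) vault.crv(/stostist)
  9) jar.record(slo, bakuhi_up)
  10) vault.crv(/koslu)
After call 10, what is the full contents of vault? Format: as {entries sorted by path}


→ vault.strike(/du)
← ok
→ jar.drop(crosuflind)
← 2103-04-29
→ vault.crv(/prast)
← ok
→ vault.inscribe(/prast/nusmig, wiripa)
← created
→ vault.strike(/prast/nusmig)
← ok
→ vault.strike(/prast)
← ok
→ vault.inscribe(/griho, ku)
← created
→ vault.crv(/stostist)
← ok
→ jar.record(slo, bakuhi_up)
← nil
→ vault.crv(/koslu)
← ok

Answer: {griho=ku, koslu/, stostist/}


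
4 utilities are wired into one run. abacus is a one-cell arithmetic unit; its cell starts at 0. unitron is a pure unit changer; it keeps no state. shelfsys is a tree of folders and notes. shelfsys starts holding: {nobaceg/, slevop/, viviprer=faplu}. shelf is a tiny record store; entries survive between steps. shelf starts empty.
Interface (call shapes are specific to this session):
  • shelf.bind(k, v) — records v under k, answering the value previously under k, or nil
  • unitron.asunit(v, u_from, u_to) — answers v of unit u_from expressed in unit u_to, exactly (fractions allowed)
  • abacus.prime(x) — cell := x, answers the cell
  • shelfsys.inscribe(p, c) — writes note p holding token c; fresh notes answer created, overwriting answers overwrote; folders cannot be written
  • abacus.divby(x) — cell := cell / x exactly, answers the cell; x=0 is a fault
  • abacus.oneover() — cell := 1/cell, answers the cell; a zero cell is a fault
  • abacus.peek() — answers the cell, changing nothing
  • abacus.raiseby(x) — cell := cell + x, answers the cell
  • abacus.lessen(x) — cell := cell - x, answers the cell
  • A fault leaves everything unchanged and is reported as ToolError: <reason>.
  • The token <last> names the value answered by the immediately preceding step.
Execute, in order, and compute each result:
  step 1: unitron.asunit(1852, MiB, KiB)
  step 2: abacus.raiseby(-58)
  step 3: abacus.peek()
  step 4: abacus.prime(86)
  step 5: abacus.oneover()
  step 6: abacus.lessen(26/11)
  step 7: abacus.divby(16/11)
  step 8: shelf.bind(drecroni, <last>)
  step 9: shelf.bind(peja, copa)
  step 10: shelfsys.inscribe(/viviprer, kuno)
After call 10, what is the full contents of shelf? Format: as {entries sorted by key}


Answer: {drecroni=-2225/1376, peja=copa}

Derivation:
// 1. unitron.asunit(v→1852, u_from→MiB, u_to→KiB) ~> 1896448
// 2. abacus.raiseby(x→-58) ~> -58
// 3. abacus.peek() ~> -58
// 4. abacus.prime(x→86) ~> 86
// 5. abacus.oneover() ~> 1/86
// 6. abacus.lessen(x→26/11) ~> -2225/946
// 7. abacus.divby(x→16/11) ~> -2225/1376
// 8. shelf.bind(k→drecroni, v→<last>) ~> nil
// 9. shelf.bind(k→peja, v→copa) ~> nil
// 10. shelfsys.inscribe(p→/viviprer, c→kuno) ~> overwrote


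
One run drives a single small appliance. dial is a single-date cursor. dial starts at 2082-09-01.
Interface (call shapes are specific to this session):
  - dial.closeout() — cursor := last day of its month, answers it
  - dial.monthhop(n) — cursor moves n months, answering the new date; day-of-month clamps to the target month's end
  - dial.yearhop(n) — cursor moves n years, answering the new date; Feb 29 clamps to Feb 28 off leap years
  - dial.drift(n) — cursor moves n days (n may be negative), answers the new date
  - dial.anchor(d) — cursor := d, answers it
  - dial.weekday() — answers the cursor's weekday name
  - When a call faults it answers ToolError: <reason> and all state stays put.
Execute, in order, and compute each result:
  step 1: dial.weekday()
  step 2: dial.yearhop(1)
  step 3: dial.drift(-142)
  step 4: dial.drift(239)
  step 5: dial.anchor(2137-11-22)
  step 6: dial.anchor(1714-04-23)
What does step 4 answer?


Answer: 2083-12-07

Derivation:
% dial.weekday
= Tuesday
% dial.yearhop n→1
= 2083-09-01
% dial.drift n→-142
= 2083-04-12
% dial.drift n→239
= 2083-12-07
% dial.anchor d→2137-11-22
= 2137-11-22
% dial.anchor d→1714-04-23
= 1714-04-23


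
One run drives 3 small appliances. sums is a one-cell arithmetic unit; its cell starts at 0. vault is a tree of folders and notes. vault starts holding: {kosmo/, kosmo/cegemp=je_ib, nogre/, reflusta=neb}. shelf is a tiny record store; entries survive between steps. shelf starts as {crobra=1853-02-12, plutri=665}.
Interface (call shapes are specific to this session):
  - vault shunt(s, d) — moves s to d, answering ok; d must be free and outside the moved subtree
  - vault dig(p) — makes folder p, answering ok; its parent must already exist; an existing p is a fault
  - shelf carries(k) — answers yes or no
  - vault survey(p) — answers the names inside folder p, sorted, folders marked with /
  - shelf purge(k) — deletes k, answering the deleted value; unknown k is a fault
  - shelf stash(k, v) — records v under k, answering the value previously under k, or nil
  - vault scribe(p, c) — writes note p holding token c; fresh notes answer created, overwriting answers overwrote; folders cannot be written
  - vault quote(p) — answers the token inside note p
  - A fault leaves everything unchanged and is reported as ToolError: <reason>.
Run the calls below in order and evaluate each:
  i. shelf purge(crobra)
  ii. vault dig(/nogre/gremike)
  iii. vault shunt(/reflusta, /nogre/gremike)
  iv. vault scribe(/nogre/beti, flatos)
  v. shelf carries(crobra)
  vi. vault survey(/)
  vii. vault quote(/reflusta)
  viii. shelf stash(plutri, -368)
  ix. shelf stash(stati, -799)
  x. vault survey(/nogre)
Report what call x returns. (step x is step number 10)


-- 1. shelf purge(k→crobra) : 1853-02-12
-- 2. vault dig(p→/nogre/gremike) : ok
-- 3. vault shunt(s→/reflusta, d→/nogre/gremike) : ToolError: exists
-- 4. vault scribe(p→/nogre/beti, c→flatos) : created
-- 5. shelf carries(k→crobra) : no
-- 6. vault survey(p→/) : [kosmo/, nogre/, reflusta]
-- 7. vault quote(p→/reflusta) : neb
-- 8. shelf stash(k→plutri, v→-368) : 665
-- 9. shelf stash(k→stati, v→-799) : nil
-- 10. vault survey(p→/nogre) : [beti, gremike/]

Answer: [beti, gremike/]


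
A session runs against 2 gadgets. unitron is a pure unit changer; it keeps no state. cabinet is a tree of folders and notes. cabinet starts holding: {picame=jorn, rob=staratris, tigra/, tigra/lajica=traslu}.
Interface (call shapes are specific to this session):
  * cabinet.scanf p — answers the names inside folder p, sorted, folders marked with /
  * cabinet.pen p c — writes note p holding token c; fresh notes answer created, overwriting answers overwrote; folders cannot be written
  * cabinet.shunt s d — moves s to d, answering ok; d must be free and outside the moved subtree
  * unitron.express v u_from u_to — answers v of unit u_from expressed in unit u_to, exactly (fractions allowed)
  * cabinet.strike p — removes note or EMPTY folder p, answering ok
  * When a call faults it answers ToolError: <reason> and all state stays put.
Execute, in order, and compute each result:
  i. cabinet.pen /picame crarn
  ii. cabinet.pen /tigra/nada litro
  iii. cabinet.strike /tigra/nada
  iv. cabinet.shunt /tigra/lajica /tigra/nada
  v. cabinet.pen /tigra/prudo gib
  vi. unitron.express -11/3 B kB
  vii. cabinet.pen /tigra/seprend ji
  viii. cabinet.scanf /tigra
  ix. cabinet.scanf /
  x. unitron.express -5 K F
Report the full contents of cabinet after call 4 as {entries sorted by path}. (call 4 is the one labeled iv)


Answer: {picame=crarn, rob=staratris, tigra/, tigra/nada=traslu}

Derivation:
==> pen(p: /picame, c: crarn)
<== overwrote
==> pen(p: /tigra/nada, c: litro)
<== created
==> strike(p: /tigra/nada)
<== ok
==> shunt(s: /tigra/lajica, d: /tigra/nada)
<== ok
==> pen(p: /tigra/prudo, c: gib)
<== created
==> express(v: -11/3, u_from: B, u_to: kB)
<== -11/3000
==> pen(p: /tigra/seprend, c: ji)
<== created
==> scanf(p: /tigra)
<== [nada, prudo, seprend]
==> scanf(p: /)
<== [picame, rob, tigra/]
==> express(v: -5, u_from: K, u_to: F)
<== -46867/100


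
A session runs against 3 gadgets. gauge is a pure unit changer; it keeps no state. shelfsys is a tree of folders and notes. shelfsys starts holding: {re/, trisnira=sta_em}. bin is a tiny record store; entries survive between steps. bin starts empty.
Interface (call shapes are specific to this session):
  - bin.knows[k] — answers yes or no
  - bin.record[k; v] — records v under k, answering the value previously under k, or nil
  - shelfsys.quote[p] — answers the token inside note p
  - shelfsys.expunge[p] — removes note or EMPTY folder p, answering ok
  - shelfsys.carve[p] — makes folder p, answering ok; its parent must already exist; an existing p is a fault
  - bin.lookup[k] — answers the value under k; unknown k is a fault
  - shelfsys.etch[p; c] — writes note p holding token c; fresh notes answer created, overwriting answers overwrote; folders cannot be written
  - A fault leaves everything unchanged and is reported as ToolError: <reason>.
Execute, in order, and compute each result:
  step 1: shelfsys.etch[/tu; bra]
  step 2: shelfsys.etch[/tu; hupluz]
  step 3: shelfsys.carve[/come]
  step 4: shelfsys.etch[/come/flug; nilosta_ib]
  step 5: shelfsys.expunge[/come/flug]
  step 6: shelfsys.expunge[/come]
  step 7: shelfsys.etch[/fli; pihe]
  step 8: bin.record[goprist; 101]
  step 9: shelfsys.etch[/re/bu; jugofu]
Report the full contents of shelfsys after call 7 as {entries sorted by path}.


-> shelfsys.etch(p='/tu', c='bra')
<- created
-> shelfsys.etch(p='/tu', c='hupluz')
<- overwrote
-> shelfsys.carve(p='/come')
<- ok
-> shelfsys.etch(p='/come/flug', c='nilosta_ib')
<- created
-> shelfsys.expunge(p='/come/flug')
<- ok
-> shelfsys.expunge(p='/come')
<- ok
-> shelfsys.etch(p='/fli', c='pihe')
<- created
-> bin.record(k='goprist', v='101')
<- nil
-> shelfsys.etch(p='/re/bu', c='jugofu')
<- created

Answer: {fli=pihe, re/, trisnira=sta_em, tu=hupluz}


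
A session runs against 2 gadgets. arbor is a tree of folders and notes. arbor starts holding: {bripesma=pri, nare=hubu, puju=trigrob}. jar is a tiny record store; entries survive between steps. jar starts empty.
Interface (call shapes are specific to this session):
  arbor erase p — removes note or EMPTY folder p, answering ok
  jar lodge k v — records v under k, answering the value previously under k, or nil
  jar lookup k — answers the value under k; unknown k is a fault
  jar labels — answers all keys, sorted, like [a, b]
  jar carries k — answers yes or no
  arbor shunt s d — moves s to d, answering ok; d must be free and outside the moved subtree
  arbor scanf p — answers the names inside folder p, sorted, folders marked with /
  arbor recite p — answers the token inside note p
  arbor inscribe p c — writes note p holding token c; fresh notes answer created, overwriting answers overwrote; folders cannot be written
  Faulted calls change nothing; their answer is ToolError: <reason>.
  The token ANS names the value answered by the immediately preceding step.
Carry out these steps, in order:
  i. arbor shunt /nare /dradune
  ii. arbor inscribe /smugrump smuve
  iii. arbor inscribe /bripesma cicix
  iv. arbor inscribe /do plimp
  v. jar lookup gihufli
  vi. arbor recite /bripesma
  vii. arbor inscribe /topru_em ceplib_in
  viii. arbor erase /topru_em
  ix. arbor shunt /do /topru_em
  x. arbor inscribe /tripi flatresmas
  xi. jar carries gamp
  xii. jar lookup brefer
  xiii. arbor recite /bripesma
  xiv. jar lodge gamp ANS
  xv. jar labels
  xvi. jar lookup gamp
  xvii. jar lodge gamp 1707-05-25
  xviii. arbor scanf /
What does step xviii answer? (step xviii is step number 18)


% 1. arbor shunt(s→/nare, d→/dradune) : ok
% 2. arbor inscribe(p→/smugrump, c→smuve) : created
% 3. arbor inscribe(p→/bripesma, c→cicix) : overwrote
% 4. arbor inscribe(p→/do, c→plimp) : created
% 5. jar lookup(k→gihufli) : ToolError: no such key gihufli
% 6. arbor recite(p→/bripesma) : cicix
% 7. arbor inscribe(p→/topru_em, c→ceplib_in) : created
% 8. arbor erase(p→/topru_em) : ok
% 9. arbor shunt(s→/do, d→/topru_em) : ok
% 10. arbor inscribe(p→/tripi, c→flatresmas) : created
% 11. jar carries(k→gamp) : no
% 12. jar lookup(k→brefer) : ToolError: no such key brefer
% 13. arbor recite(p→/bripesma) : cicix
% 14. jar lodge(k→gamp, v→ANS) : nil
% 15. jar labels() : [gamp]
% 16. jar lookup(k→gamp) : cicix
% 17. jar lodge(k→gamp, v→1707-05-25) : cicix
% 18. arbor scanf(p→/) : [bripesma, dradune, puju, smugrump, topru_em, tripi]

Answer: [bripesma, dradune, puju, smugrump, topru_em, tripi]


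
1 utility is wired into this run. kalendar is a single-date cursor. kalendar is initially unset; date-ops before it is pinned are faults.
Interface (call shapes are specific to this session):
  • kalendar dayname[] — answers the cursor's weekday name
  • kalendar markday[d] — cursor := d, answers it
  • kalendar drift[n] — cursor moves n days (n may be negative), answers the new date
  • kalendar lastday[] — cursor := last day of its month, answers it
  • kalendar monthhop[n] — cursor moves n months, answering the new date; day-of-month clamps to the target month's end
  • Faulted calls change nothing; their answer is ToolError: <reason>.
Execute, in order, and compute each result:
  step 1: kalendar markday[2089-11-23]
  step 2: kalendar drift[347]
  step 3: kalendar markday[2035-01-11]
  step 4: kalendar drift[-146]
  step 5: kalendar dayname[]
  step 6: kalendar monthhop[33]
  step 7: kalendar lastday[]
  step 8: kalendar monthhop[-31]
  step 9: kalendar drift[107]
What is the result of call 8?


Answer: 2034-10-31

Derivation:
·→ kalendar markday(d='2089-11-23')
·← 2089-11-23
·→ kalendar drift(n='347')
·← 2090-11-05
·→ kalendar markday(d='2035-01-11')
·← 2035-01-11
·→ kalendar drift(n='-146')
·← 2034-08-18
·→ kalendar dayname()
·← Friday
·→ kalendar monthhop(n='33')
·← 2037-05-18
·→ kalendar lastday()
·← 2037-05-31
·→ kalendar monthhop(n='-31')
·← 2034-10-31
·→ kalendar drift(n='107')
·← 2035-02-15


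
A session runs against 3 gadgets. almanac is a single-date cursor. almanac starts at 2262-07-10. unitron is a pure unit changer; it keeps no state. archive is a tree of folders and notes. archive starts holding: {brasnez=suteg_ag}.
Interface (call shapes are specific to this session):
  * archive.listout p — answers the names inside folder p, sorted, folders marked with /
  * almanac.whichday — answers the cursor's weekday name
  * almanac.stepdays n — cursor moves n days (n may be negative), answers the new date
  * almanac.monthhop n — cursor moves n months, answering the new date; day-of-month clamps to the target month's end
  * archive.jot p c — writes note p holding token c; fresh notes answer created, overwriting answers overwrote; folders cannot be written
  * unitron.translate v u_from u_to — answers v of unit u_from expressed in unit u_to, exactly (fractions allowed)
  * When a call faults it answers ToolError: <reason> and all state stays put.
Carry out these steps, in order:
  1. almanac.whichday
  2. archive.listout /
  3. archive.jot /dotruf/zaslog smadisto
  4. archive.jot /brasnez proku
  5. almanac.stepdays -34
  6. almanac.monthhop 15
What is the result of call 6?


Answer: 2263-09-06

Derivation:
Now I run almanac.whichday, and observe Thursday.
Now I run archive.listout using p→/, and get [brasnez].
Invoking archive.jot using p→/dotruf/zaslog, c→smadisto, which returns ToolError: no parent.
Calling archive.jot using p→/brasnez, c→proku, which returns overwrote.
I try almanac.stepdays using n→-34, — result: 2262-06-06.
I call almanac.monthhop using n→15: 2263-09-06.


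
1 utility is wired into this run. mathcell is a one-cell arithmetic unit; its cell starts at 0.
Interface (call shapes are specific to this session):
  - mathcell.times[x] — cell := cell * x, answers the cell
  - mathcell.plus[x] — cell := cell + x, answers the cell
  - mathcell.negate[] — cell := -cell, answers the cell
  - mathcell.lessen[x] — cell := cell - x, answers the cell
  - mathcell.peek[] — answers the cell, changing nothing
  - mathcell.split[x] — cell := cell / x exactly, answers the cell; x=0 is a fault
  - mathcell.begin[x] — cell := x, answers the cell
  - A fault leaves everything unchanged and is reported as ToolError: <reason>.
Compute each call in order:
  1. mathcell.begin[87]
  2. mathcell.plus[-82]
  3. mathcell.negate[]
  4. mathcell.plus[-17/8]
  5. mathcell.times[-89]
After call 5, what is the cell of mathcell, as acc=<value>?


I call begin on 87, — result: 87.
Using plus on -82, which returns 5.
Calling negate(), → -5.
Calling plus on -17/8, giving -57/8.
Invoking times on -89, giving 5073/8.

Answer: acc=5073/8


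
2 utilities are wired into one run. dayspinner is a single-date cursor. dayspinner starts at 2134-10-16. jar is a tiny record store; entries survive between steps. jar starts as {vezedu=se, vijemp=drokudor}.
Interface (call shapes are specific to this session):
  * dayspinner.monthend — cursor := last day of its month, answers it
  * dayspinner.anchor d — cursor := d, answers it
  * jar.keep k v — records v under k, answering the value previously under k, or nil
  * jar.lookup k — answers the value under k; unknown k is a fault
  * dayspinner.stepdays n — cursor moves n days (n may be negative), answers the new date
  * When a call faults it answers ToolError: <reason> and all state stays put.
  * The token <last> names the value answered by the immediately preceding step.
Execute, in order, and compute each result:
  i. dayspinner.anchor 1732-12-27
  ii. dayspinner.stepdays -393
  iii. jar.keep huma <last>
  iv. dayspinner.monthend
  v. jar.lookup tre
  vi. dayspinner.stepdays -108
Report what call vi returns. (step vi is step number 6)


Answer: 1731-08-14

Derivation:
==> anchor(d→1732-12-27)
<== 1732-12-27
==> stepdays(n→-393)
<== 1731-11-30
==> keep(k→huma, v→<last>)
<== nil
==> monthend()
<== 1731-11-30
==> lookup(k→tre)
<== ToolError: no such key tre
==> stepdays(n→-108)
<== 1731-08-14


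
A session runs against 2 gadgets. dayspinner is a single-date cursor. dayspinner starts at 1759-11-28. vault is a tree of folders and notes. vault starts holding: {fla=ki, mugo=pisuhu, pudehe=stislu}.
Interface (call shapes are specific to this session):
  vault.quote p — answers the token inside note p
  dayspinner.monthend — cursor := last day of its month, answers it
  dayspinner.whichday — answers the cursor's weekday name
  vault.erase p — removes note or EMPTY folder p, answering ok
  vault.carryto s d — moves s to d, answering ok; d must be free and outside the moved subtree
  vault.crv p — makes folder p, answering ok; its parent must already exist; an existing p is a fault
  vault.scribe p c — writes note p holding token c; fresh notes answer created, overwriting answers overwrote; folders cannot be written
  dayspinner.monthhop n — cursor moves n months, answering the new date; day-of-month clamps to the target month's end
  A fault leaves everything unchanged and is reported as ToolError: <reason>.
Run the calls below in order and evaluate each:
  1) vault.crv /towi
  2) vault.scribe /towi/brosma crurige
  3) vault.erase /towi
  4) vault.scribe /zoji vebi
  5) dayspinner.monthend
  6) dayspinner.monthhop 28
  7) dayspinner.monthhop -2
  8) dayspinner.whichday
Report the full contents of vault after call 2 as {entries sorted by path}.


-> vault.crv(p='/towi')
<- ok
-> vault.scribe(p='/towi/brosma', c='crurige')
<- created
-> vault.erase(p='/towi')
<- ToolError: not empty
-> vault.scribe(p='/zoji', c='vebi')
<- created
-> dayspinner.monthend()
<- 1759-11-30
-> dayspinner.monthhop(n='28')
<- 1762-03-30
-> dayspinner.monthhop(n='-2')
<- 1762-01-30
-> dayspinner.whichday()
<- Saturday

Answer: {fla=ki, mugo=pisuhu, pudehe=stislu, towi/, towi/brosma=crurige}
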